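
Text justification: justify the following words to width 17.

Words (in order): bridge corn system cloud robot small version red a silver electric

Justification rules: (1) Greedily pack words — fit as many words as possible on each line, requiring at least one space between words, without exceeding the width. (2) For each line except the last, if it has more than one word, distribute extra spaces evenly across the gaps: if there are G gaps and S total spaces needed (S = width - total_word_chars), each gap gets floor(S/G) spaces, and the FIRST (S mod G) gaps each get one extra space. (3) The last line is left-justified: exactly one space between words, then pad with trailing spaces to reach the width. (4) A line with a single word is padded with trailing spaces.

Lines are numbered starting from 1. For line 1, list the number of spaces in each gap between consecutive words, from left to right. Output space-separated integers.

Line 1: ['bridge', 'corn'] (min_width=11, slack=6)
Line 2: ['system', 'cloud'] (min_width=12, slack=5)
Line 3: ['robot', 'small'] (min_width=11, slack=6)
Line 4: ['version', 'red', 'a'] (min_width=13, slack=4)
Line 5: ['silver', 'electric'] (min_width=15, slack=2)

Answer: 7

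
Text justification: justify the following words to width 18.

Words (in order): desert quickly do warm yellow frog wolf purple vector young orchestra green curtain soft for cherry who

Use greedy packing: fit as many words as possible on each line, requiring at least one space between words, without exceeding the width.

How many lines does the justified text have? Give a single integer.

Answer: 6

Derivation:
Line 1: ['desert', 'quickly', 'do'] (min_width=17, slack=1)
Line 2: ['warm', 'yellow', 'frog'] (min_width=16, slack=2)
Line 3: ['wolf', 'purple', 'vector'] (min_width=18, slack=0)
Line 4: ['young', 'orchestra'] (min_width=15, slack=3)
Line 5: ['green', 'curtain', 'soft'] (min_width=18, slack=0)
Line 6: ['for', 'cherry', 'who'] (min_width=14, slack=4)
Total lines: 6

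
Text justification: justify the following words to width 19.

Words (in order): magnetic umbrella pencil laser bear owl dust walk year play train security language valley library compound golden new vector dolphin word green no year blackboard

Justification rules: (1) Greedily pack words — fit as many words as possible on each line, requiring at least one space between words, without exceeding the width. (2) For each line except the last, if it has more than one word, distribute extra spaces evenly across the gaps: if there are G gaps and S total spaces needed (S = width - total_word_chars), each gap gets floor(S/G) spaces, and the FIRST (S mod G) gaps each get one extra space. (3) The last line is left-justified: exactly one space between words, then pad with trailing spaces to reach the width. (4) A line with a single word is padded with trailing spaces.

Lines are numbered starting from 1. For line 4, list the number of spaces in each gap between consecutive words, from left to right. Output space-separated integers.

Line 1: ['magnetic', 'umbrella'] (min_width=17, slack=2)
Line 2: ['pencil', 'laser', 'bear'] (min_width=17, slack=2)
Line 3: ['owl', 'dust', 'walk', 'year'] (min_width=18, slack=1)
Line 4: ['play', 'train', 'security'] (min_width=19, slack=0)
Line 5: ['language', 'valley'] (min_width=15, slack=4)
Line 6: ['library', 'compound'] (min_width=16, slack=3)
Line 7: ['golden', 'new', 'vector'] (min_width=17, slack=2)
Line 8: ['dolphin', 'word', 'green'] (min_width=18, slack=1)
Line 9: ['no', 'year', 'blackboard'] (min_width=18, slack=1)

Answer: 1 1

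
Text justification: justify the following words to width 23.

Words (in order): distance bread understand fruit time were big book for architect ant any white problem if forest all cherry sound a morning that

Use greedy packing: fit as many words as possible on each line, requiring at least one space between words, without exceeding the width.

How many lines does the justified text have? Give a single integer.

Answer: 7

Derivation:
Line 1: ['distance', 'bread'] (min_width=14, slack=9)
Line 2: ['understand', 'fruit', 'time'] (min_width=21, slack=2)
Line 3: ['were', 'big', 'book', 'for'] (min_width=17, slack=6)
Line 4: ['architect', 'ant', 'any', 'white'] (min_width=23, slack=0)
Line 5: ['problem', 'if', 'forest', 'all'] (min_width=21, slack=2)
Line 6: ['cherry', 'sound', 'a', 'morning'] (min_width=22, slack=1)
Line 7: ['that'] (min_width=4, slack=19)
Total lines: 7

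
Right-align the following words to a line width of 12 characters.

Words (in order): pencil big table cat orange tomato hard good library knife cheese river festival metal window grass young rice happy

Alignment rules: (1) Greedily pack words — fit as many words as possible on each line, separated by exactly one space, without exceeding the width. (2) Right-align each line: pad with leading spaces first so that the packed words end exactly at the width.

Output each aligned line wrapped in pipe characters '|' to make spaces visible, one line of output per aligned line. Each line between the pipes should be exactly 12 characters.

Answer: |  pencil big|
|   table cat|
|      orange|
| tomato hard|
|good library|
|knife cheese|
|       river|
|    festival|
|metal window|
| grass young|
|  rice happy|

Derivation:
Line 1: ['pencil', 'big'] (min_width=10, slack=2)
Line 2: ['table', 'cat'] (min_width=9, slack=3)
Line 3: ['orange'] (min_width=6, slack=6)
Line 4: ['tomato', 'hard'] (min_width=11, slack=1)
Line 5: ['good', 'library'] (min_width=12, slack=0)
Line 6: ['knife', 'cheese'] (min_width=12, slack=0)
Line 7: ['river'] (min_width=5, slack=7)
Line 8: ['festival'] (min_width=8, slack=4)
Line 9: ['metal', 'window'] (min_width=12, slack=0)
Line 10: ['grass', 'young'] (min_width=11, slack=1)
Line 11: ['rice', 'happy'] (min_width=10, slack=2)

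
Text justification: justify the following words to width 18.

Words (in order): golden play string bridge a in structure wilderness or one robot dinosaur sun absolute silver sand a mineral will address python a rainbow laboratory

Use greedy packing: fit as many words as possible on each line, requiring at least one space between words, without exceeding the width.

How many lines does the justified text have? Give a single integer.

Line 1: ['golden', 'play', 'string'] (min_width=18, slack=0)
Line 2: ['bridge', 'a', 'in'] (min_width=11, slack=7)
Line 3: ['structure'] (min_width=9, slack=9)
Line 4: ['wilderness', 'or', 'one'] (min_width=17, slack=1)
Line 5: ['robot', 'dinosaur', 'sun'] (min_width=18, slack=0)
Line 6: ['absolute', 'silver'] (min_width=15, slack=3)
Line 7: ['sand', 'a', 'mineral'] (min_width=14, slack=4)
Line 8: ['will', 'address'] (min_width=12, slack=6)
Line 9: ['python', 'a', 'rainbow'] (min_width=16, slack=2)
Line 10: ['laboratory'] (min_width=10, slack=8)
Total lines: 10

Answer: 10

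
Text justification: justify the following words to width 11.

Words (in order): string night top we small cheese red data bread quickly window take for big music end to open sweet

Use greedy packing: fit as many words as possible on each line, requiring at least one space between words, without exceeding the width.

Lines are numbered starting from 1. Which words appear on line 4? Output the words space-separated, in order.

Line 1: ['string'] (min_width=6, slack=5)
Line 2: ['night', 'top'] (min_width=9, slack=2)
Line 3: ['we', 'small'] (min_width=8, slack=3)
Line 4: ['cheese', 'red'] (min_width=10, slack=1)
Line 5: ['data', 'bread'] (min_width=10, slack=1)
Line 6: ['quickly'] (min_width=7, slack=4)
Line 7: ['window', 'take'] (min_width=11, slack=0)
Line 8: ['for', 'big'] (min_width=7, slack=4)
Line 9: ['music', 'end'] (min_width=9, slack=2)
Line 10: ['to', 'open'] (min_width=7, slack=4)
Line 11: ['sweet'] (min_width=5, slack=6)

Answer: cheese red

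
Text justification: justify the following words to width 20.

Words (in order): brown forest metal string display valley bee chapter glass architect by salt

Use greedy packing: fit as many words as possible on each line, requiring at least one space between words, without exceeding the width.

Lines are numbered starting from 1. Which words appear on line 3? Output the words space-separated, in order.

Line 1: ['brown', 'forest', 'metal'] (min_width=18, slack=2)
Line 2: ['string', 'display'] (min_width=14, slack=6)
Line 3: ['valley', 'bee', 'chapter'] (min_width=18, slack=2)
Line 4: ['glass', 'architect', 'by'] (min_width=18, slack=2)
Line 5: ['salt'] (min_width=4, slack=16)

Answer: valley bee chapter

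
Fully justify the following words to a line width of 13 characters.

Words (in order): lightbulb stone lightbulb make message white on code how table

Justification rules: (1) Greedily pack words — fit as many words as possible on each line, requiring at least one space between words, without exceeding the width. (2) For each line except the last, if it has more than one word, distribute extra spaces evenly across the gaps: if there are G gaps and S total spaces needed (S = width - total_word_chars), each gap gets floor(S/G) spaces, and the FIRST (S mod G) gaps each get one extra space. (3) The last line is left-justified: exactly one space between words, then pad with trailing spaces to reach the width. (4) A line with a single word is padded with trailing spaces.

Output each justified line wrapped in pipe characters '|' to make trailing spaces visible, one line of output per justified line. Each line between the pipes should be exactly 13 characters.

Answer: |lightbulb    |
|stone        |
|lightbulb    |
|make  message|
|white on code|
|how table    |

Derivation:
Line 1: ['lightbulb'] (min_width=9, slack=4)
Line 2: ['stone'] (min_width=5, slack=8)
Line 3: ['lightbulb'] (min_width=9, slack=4)
Line 4: ['make', 'message'] (min_width=12, slack=1)
Line 5: ['white', 'on', 'code'] (min_width=13, slack=0)
Line 6: ['how', 'table'] (min_width=9, slack=4)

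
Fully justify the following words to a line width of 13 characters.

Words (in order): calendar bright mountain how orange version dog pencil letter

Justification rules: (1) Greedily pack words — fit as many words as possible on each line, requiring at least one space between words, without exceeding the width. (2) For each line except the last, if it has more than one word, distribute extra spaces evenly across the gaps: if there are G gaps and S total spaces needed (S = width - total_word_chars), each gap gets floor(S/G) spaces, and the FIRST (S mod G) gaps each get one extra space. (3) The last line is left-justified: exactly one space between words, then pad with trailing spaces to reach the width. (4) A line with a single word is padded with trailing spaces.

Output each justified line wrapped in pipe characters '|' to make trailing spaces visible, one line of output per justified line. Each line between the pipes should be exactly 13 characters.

Answer: |calendar     |
|bright       |
|mountain  how|
|orange       |
|version   dog|
|pencil letter|

Derivation:
Line 1: ['calendar'] (min_width=8, slack=5)
Line 2: ['bright'] (min_width=6, slack=7)
Line 3: ['mountain', 'how'] (min_width=12, slack=1)
Line 4: ['orange'] (min_width=6, slack=7)
Line 5: ['version', 'dog'] (min_width=11, slack=2)
Line 6: ['pencil', 'letter'] (min_width=13, slack=0)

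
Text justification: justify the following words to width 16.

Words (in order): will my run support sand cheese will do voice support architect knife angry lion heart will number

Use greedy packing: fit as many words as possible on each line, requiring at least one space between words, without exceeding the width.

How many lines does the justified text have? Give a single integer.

Line 1: ['will', 'my', 'run'] (min_width=11, slack=5)
Line 2: ['support', 'sand'] (min_width=12, slack=4)
Line 3: ['cheese', 'will', 'do'] (min_width=14, slack=2)
Line 4: ['voice', 'support'] (min_width=13, slack=3)
Line 5: ['architect', 'knife'] (min_width=15, slack=1)
Line 6: ['angry', 'lion', 'heart'] (min_width=16, slack=0)
Line 7: ['will', 'number'] (min_width=11, slack=5)
Total lines: 7

Answer: 7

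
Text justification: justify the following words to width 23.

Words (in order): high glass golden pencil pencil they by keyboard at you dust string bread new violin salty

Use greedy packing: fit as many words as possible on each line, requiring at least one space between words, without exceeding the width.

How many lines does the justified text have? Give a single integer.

Answer: 5

Derivation:
Line 1: ['high', 'glass', 'golden'] (min_width=17, slack=6)
Line 2: ['pencil', 'pencil', 'they', 'by'] (min_width=21, slack=2)
Line 3: ['keyboard', 'at', 'you', 'dust'] (min_width=20, slack=3)
Line 4: ['string', 'bread', 'new', 'violin'] (min_width=23, slack=0)
Line 5: ['salty'] (min_width=5, slack=18)
Total lines: 5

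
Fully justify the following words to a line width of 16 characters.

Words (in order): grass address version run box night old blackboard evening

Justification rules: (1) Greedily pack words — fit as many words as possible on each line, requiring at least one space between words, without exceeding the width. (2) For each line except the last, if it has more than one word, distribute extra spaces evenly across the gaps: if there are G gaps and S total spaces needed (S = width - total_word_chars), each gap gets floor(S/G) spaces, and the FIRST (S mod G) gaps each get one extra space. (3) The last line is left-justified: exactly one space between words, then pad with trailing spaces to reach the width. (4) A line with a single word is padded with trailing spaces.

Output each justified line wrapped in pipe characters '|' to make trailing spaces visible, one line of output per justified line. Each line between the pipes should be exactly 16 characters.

Answer: |grass    address|
|version  run box|
|night        old|
|blackboard      |
|evening         |

Derivation:
Line 1: ['grass', 'address'] (min_width=13, slack=3)
Line 2: ['version', 'run', 'box'] (min_width=15, slack=1)
Line 3: ['night', 'old'] (min_width=9, slack=7)
Line 4: ['blackboard'] (min_width=10, slack=6)
Line 5: ['evening'] (min_width=7, slack=9)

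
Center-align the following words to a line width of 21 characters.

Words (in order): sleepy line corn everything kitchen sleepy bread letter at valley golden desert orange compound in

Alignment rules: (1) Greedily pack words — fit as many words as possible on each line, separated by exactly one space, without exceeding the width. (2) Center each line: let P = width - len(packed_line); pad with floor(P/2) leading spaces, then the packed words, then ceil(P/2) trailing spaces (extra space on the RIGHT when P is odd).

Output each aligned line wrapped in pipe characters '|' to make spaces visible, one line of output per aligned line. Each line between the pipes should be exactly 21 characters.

Line 1: ['sleepy', 'line', 'corn'] (min_width=16, slack=5)
Line 2: ['everything', 'kitchen'] (min_width=18, slack=3)
Line 3: ['sleepy', 'bread', 'letter'] (min_width=19, slack=2)
Line 4: ['at', 'valley', 'golden'] (min_width=16, slack=5)
Line 5: ['desert', 'orange'] (min_width=13, slack=8)
Line 6: ['compound', 'in'] (min_width=11, slack=10)

Answer: |  sleepy line corn   |
| everything kitchen  |
| sleepy bread letter |
|  at valley golden   |
|    desert orange    |
|     compound in     |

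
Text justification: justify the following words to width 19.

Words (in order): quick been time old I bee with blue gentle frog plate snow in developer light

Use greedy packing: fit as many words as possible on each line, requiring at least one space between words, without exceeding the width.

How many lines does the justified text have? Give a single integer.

Answer: 5

Derivation:
Line 1: ['quick', 'been', 'time', 'old'] (min_width=19, slack=0)
Line 2: ['I', 'bee', 'with', 'blue'] (min_width=15, slack=4)
Line 3: ['gentle', 'frog', 'plate'] (min_width=17, slack=2)
Line 4: ['snow', 'in', 'developer'] (min_width=17, slack=2)
Line 5: ['light'] (min_width=5, slack=14)
Total lines: 5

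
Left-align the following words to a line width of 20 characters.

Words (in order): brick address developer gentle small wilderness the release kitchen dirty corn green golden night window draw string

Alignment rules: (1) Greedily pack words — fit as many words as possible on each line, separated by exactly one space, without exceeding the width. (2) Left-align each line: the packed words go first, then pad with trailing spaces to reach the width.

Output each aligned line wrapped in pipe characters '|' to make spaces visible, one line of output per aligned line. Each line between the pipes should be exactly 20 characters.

Answer: |brick address       |
|developer gentle    |
|small wilderness the|
|release kitchen     |
|dirty corn green    |
|golden night window |
|draw string         |

Derivation:
Line 1: ['brick', 'address'] (min_width=13, slack=7)
Line 2: ['developer', 'gentle'] (min_width=16, slack=4)
Line 3: ['small', 'wilderness', 'the'] (min_width=20, slack=0)
Line 4: ['release', 'kitchen'] (min_width=15, slack=5)
Line 5: ['dirty', 'corn', 'green'] (min_width=16, slack=4)
Line 6: ['golden', 'night', 'window'] (min_width=19, slack=1)
Line 7: ['draw', 'string'] (min_width=11, slack=9)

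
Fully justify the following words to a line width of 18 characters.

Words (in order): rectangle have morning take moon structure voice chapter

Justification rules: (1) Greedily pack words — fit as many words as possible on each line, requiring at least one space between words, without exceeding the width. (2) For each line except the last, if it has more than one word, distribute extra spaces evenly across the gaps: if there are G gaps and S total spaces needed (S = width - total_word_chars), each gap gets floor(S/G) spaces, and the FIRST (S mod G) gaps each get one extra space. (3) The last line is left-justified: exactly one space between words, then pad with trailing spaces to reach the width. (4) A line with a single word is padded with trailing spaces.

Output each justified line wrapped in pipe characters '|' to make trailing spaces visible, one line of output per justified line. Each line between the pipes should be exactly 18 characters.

Line 1: ['rectangle', 'have'] (min_width=14, slack=4)
Line 2: ['morning', 'take', 'moon'] (min_width=17, slack=1)
Line 3: ['structure', 'voice'] (min_width=15, slack=3)
Line 4: ['chapter'] (min_width=7, slack=11)

Answer: |rectangle     have|
|morning  take moon|
|structure    voice|
|chapter           |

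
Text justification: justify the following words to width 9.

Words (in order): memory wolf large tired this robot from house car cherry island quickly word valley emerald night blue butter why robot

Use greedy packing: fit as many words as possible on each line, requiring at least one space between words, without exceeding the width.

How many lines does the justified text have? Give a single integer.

Line 1: ['memory'] (min_width=6, slack=3)
Line 2: ['wolf'] (min_width=4, slack=5)
Line 3: ['large'] (min_width=5, slack=4)
Line 4: ['tired'] (min_width=5, slack=4)
Line 5: ['this'] (min_width=4, slack=5)
Line 6: ['robot'] (min_width=5, slack=4)
Line 7: ['from'] (min_width=4, slack=5)
Line 8: ['house', 'car'] (min_width=9, slack=0)
Line 9: ['cherry'] (min_width=6, slack=3)
Line 10: ['island'] (min_width=6, slack=3)
Line 11: ['quickly'] (min_width=7, slack=2)
Line 12: ['word'] (min_width=4, slack=5)
Line 13: ['valley'] (min_width=6, slack=3)
Line 14: ['emerald'] (min_width=7, slack=2)
Line 15: ['night'] (min_width=5, slack=4)
Line 16: ['blue'] (min_width=4, slack=5)
Line 17: ['butter'] (min_width=6, slack=3)
Line 18: ['why', 'robot'] (min_width=9, slack=0)
Total lines: 18

Answer: 18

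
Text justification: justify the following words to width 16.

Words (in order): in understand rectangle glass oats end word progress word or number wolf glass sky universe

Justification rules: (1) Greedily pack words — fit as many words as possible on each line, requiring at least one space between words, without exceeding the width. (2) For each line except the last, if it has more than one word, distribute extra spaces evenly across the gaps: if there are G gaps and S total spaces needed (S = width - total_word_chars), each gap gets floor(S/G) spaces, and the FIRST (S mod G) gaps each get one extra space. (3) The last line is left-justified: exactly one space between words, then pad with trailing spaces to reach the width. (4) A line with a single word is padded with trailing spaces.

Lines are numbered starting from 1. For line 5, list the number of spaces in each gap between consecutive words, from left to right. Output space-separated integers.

Line 1: ['in', 'understand'] (min_width=13, slack=3)
Line 2: ['rectangle', 'glass'] (min_width=15, slack=1)
Line 3: ['oats', 'end', 'word'] (min_width=13, slack=3)
Line 4: ['progress', 'word', 'or'] (min_width=16, slack=0)
Line 5: ['number', 'wolf'] (min_width=11, slack=5)
Line 6: ['glass', 'sky'] (min_width=9, slack=7)
Line 7: ['universe'] (min_width=8, slack=8)

Answer: 6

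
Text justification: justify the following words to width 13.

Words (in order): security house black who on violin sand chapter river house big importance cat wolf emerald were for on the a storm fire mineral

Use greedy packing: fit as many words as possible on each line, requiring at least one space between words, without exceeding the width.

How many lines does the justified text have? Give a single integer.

Line 1: ['security'] (min_width=8, slack=5)
Line 2: ['house', 'black'] (min_width=11, slack=2)
Line 3: ['who', 'on', 'violin'] (min_width=13, slack=0)
Line 4: ['sand', 'chapter'] (min_width=12, slack=1)
Line 5: ['river', 'house'] (min_width=11, slack=2)
Line 6: ['big'] (min_width=3, slack=10)
Line 7: ['importance'] (min_width=10, slack=3)
Line 8: ['cat', 'wolf'] (min_width=8, slack=5)
Line 9: ['emerald', 'were'] (min_width=12, slack=1)
Line 10: ['for', 'on', 'the', 'a'] (min_width=12, slack=1)
Line 11: ['storm', 'fire'] (min_width=10, slack=3)
Line 12: ['mineral'] (min_width=7, slack=6)
Total lines: 12

Answer: 12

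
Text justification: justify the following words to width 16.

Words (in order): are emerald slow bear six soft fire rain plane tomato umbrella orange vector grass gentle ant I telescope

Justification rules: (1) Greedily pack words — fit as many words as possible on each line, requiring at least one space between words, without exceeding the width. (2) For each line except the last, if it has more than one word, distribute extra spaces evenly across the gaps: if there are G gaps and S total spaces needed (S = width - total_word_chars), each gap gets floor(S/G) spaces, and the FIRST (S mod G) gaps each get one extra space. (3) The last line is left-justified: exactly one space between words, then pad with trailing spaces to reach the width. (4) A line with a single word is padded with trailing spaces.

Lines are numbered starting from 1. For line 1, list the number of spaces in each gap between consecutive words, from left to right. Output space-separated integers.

Answer: 1 1

Derivation:
Line 1: ['are', 'emerald', 'slow'] (min_width=16, slack=0)
Line 2: ['bear', 'six', 'soft'] (min_width=13, slack=3)
Line 3: ['fire', 'rain', 'plane'] (min_width=15, slack=1)
Line 4: ['tomato', 'umbrella'] (min_width=15, slack=1)
Line 5: ['orange', 'vector'] (min_width=13, slack=3)
Line 6: ['grass', 'gentle', 'ant'] (min_width=16, slack=0)
Line 7: ['I', 'telescope'] (min_width=11, slack=5)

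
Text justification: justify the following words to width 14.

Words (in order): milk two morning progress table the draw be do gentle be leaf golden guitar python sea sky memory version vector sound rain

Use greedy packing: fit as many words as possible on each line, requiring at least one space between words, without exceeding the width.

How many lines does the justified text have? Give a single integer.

Answer: 10

Derivation:
Line 1: ['milk', 'two'] (min_width=8, slack=6)
Line 2: ['morning'] (min_width=7, slack=7)
Line 3: ['progress', 'table'] (min_width=14, slack=0)
Line 4: ['the', 'draw', 'be', 'do'] (min_width=14, slack=0)
Line 5: ['gentle', 'be', 'leaf'] (min_width=14, slack=0)
Line 6: ['golden', 'guitar'] (min_width=13, slack=1)
Line 7: ['python', 'sea', 'sky'] (min_width=14, slack=0)
Line 8: ['memory', 'version'] (min_width=14, slack=0)
Line 9: ['vector', 'sound'] (min_width=12, slack=2)
Line 10: ['rain'] (min_width=4, slack=10)
Total lines: 10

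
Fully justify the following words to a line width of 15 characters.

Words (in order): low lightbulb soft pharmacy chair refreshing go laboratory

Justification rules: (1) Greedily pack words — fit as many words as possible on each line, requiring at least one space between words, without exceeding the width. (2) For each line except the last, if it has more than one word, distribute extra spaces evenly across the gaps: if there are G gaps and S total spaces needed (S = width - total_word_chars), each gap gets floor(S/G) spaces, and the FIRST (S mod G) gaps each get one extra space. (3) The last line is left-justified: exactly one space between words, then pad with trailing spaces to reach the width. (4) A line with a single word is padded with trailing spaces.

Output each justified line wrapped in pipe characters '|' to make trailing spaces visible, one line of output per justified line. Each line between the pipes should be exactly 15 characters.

Line 1: ['low', 'lightbulb'] (min_width=13, slack=2)
Line 2: ['soft', 'pharmacy'] (min_width=13, slack=2)
Line 3: ['chair'] (min_width=5, slack=10)
Line 4: ['refreshing', 'go'] (min_width=13, slack=2)
Line 5: ['laboratory'] (min_width=10, slack=5)

Answer: |low   lightbulb|
|soft   pharmacy|
|chair          |
|refreshing   go|
|laboratory     |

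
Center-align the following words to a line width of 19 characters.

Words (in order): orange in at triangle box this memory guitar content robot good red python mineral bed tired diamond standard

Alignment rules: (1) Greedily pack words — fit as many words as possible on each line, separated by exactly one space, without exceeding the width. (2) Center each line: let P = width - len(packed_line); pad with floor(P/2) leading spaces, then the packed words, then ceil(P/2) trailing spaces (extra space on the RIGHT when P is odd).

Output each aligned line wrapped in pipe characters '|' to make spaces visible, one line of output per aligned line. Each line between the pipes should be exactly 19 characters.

Line 1: ['orange', 'in', 'at'] (min_width=12, slack=7)
Line 2: ['triangle', 'box', 'this'] (min_width=17, slack=2)
Line 3: ['memory', 'guitar'] (min_width=13, slack=6)
Line 4: ['content', 'robot', 'good'] (min_width=18, slack=1)
Line 5: ['red', 'python', 'mineral'] (min_width=18, slack=1)
Line 6: ['bed', 'tired', 'diamond'] (min_width=17, slack=2)
Line 7: ['standard'] (min_width=8, slack=11)

Answer: |   orange in at    |
| triangle box this |
|   memory guitar   |
|content robot good |
|red python mineral |
| bed tired diamond |
|     standard      |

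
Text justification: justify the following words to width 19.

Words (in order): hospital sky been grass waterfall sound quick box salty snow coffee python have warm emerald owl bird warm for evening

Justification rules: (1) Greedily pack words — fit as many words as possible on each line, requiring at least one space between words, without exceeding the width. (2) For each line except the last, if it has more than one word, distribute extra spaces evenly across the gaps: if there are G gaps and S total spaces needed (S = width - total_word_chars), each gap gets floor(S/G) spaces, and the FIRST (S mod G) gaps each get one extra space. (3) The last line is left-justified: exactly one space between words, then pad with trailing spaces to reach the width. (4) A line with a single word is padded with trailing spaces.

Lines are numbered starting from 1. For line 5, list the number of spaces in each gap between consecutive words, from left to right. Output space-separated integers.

Answer: 3 2

Derivation:
Line 1: ['hospital', 'sky', 'been'] (min_width=17, slack=2)
Line 2: ['grass', 'waterfall'] (min_width=15, slack=4)
Line 3: ['sound', 'quick', 'box'] (min_width=15, slack=4)
Line 4: ['salty', 'snow', 'coffee'] (min_width=17, slack=2)
Line 5: ['python', 'have', 'warm'] (min_width=16, slack=3)
Line 6: ['emerald', 'owl', 'bird'] (min_width=16, slack=3)
Line 7: ['warm', 'for', 'evening'] (min_width=16, slack=3)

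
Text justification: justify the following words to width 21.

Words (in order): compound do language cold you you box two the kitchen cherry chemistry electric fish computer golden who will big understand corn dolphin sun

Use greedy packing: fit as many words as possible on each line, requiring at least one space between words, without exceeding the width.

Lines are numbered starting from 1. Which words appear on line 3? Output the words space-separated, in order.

Answer: the kitchen cherry

Derivation:
Line 1: ['compound', 'do', 'language'] (min_width=20, slack=1)
Line 2: ['cold', 'you', 'you', 'box', 'two'] (min_width=20, slack=1)
Line 3: ['the', 'kitchen', 'cherry'] (min_width=18, slack=3)
Line 4: ['chemistry', 'electric'] (min_width=18, slack=3)
Line 5: ['fish', 'computer', 'golden'] (min_width=20, slack=1)
Line 6: ['who', 'will', 'big'] (min_width=12, slack=9)
Line 7: ['understand', 'corn'] (min_width=15, slack=6)
Line 8: ['dolphin', 'sun'] (min_width=11, slack=10)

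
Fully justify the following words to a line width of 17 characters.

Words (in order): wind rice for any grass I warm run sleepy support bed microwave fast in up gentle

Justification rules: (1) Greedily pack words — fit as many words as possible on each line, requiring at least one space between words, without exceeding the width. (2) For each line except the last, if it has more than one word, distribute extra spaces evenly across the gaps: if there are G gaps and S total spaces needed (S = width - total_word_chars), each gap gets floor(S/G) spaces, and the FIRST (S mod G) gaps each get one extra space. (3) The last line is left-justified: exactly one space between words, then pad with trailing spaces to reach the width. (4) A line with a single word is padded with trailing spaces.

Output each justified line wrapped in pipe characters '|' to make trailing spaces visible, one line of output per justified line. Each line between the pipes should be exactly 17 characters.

Line 1: ['wind', 'rice', 'for', 'any'] (min_width=17, slack=0)
Line 2: ['grass', 'I', 'warm', 'run'] (min_width=16, slack=1)
Line 3: ['sleepy', 'support'] (min_width=14, slack=3)
Line 4: ['bed', 'microwave'] (min_width=13, slack=4)
Line 5: ['fast', 'in', 'up', 'gentle'] (min_width=17, slack=0)

Answer: |wind rice for any|
|grass  I warm run|
|sleepy    support|
|bed     microwave|
|fast in up gentle|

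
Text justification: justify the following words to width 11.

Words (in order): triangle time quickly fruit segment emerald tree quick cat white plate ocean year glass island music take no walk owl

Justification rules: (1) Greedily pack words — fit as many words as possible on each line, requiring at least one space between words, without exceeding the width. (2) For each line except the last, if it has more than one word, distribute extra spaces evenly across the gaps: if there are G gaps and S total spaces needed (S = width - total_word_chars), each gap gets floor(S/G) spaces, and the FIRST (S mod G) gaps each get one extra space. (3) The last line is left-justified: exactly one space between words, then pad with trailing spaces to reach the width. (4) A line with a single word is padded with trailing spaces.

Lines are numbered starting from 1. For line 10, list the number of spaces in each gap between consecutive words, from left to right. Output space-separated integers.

Line 1: ['triangle'] (min_width=8, slack=3)
Line 2: ['time'] (min_width=4, slack=7)
Line 3: ['quickly'] (min_width=7, slack=4)
Line 4: ['fruit'] (min_width=5, slack=6)
Line 5: ['segment'] (min_width=7, slack=4)
Line 6: ['emerald'] (min_width=7, slack=4)
Line 7: ['tree', 'quick'] (min_width=10, slack=1)
Line 8: ['cat', 'white'] (min_width=9, slack=2)
Line 9: ['plate', 'ocean'] (min_width=11, slack=0)
Line 10: ['year', 'glass'] (min_width=10, slack=1)
Line 11: ['island'] (min_width=6, slack=5)
Line 12: ['music', 'take'] (min_width=10, slack=1)
Line 13: ['no', 'walk', 'owl'] (min_width=11, slack=0)

Answer: 2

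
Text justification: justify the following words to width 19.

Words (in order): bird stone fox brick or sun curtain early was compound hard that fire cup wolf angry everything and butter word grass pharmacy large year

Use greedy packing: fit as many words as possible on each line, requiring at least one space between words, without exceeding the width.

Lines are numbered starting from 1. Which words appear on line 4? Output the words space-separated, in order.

Answer: compound hard that

Derivation:
Line 1: ['bird', 'stone', 'fox'] (min_width=14, slack=5)
Line 2: ['brick', 'or', 'sun'] (min_width=12, slack=7)
Line 3: ['curtain', 'early', 'was'] (min_width=17, slack=2)
Line 4: ['compound', 'hard', 'that'] (min_width=18, slack=1)
Line 5: ['fire', 'cup', 'wolf', 'angry'] (min_width=19, slack=0)
Line 6: ['everything', 'and'] (min_width=14, slack=5)
Line 7: ['butter', 'word', 'grass'] (min_width=17, slack=2)
Line 8: ['pharmacy', 'large', 'year'] (min_width=19, slack=0)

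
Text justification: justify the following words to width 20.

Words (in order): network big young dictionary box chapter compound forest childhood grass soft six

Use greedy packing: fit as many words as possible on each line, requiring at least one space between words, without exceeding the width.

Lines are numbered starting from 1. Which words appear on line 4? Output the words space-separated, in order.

Answer: forest childhood

Derivation:
Line 1: ['network', 'big', 'young'] (min_width=17, slack=3)
Line 2: ['dictionary', 'box'] (min_width=14, slack=6)
Line 3: ['chapter', 'compound'] (min_width=16, slack=4)
Line 4: ['forest', 'childhood'] (min_width=16, slack=4)
Line 5: ['grass', 'soft', 'six'] (min_width=14, slack=6)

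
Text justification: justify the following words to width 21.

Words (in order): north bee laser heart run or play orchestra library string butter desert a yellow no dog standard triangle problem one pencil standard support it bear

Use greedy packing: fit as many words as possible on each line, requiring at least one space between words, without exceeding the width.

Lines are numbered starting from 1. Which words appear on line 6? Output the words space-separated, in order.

Answer: problem one pencil

Derivation:
Line 1: ['north', 'bee', 'laser', 'heart'] (min_width=21, slack=0)
Line 2: ['run', 'or', 'play', 'orchestra'] (min_width=21, slack=0)
Line 3: ['library', 'string', 'butter'] (min_width=21, slack=0)
Line 4: ['desert', 'a', 'yellow', 'no'] (min_width=18, slack=3)
Line 5: ['dog', 'standard', 'triangle'] (min_width=21, slack=0)
Line 6: ['problem', 'one', 'pencil'] (min_width=18, slack=3)
Line 7: ['standard', 'support', 'it'] (min_width=19, slack=2)
Line 8: ['bear'] (min_width=4, slack=17)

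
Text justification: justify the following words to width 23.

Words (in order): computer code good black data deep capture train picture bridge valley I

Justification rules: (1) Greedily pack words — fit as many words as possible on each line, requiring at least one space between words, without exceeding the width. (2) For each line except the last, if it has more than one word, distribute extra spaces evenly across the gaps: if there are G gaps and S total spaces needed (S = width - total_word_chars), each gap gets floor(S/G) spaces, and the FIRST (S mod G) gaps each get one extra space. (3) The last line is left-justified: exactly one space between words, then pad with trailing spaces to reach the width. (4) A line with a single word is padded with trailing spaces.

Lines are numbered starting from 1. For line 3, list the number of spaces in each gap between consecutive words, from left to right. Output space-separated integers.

Line 1: ['computer', 'code', 'good'] (min_width=18, slack=5)
Line 2: ['black', 'data', 'deep', 'capture'] (min_width=23, slack=0)
Line 3: ['train', 'picture', 'bridge'] (min_width=20, slack=3)
Line 4: ['valley', 'I'] (min_width=8, slack=15)

Answer: 3 2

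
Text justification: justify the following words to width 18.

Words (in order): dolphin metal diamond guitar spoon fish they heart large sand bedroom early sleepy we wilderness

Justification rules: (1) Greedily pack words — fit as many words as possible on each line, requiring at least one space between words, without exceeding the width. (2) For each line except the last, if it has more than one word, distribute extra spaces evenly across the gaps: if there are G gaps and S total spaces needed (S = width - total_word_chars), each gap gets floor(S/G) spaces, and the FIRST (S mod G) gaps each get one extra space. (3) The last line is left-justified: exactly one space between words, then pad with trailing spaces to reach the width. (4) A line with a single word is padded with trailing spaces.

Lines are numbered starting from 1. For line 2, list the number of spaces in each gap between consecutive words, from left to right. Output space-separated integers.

Line 1: ['dolphin', 'metal'] (min_width=13, slack=5)
Line 2: ['diamond', 'guitar'] (min_width=14, slack=4)
Line 3: ['spoon', 'fish', 'they'] (min_width=15, slack=3)
Line 4: ['heart', 'large', 'sand'] (min_width=16, slack=2)
Line 5: ['bedroom', 'early'] (min_width=13, slack=5)
Line 6: ['sleepy', 'we'] (min_width=9, slack=9)
Line 7: ['wilderness'] (min_width=10, slack=8)

Answer: 5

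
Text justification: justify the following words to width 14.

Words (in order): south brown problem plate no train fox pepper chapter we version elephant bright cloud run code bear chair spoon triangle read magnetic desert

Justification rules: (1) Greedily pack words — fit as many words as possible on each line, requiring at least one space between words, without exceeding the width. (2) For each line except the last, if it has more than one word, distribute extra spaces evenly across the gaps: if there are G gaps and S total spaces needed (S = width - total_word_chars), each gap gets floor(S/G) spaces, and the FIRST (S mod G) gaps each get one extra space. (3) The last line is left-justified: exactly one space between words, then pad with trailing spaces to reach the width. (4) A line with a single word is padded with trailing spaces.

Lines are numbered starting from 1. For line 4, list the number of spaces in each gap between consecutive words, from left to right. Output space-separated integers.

Answer: 1

Derivation:
Line 1: ['south', 'brown'] (min_width=11, slack=3)
Line 2: ['problem', 'plate'] (min_width=13, slack=1)
Line 3: ['no', 'train', 'fox'] (min_width=12, slack=2)
Line 4: ['pepper', 'chapter'] (min_width=14, slack=0)
Line 5: ['we', 'version'] (min_width=10, slack=4)
Line 6: ['elephant'] (min_width=8, slack=6)
Line 7: ['bright', 'cloud'] (min_width=12, slack=2)
Line 8: ['run', 'code', 'bear'] (min_width=13, slack=1)
Line 9: ['chair', 'spoon'] (min_width=11, slack=3)
Line 10: ['triangle', 'read'] (min_width=13, slack=1)
Line 11: ['magnetic'] (min_width=8, slack=6)
Line 12: ['desert'] (min_width=6, slack=8)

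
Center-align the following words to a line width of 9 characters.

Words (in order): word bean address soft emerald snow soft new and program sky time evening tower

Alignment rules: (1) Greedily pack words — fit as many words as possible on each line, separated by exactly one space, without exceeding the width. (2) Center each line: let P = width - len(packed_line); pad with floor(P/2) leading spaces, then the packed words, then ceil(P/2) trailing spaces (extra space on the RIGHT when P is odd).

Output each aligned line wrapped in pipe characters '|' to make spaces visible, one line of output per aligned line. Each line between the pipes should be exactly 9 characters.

Line 1: ['word', 'bean'] (min_width=9, slack=0)
Line 2: ['address'] (min_width=7, slack=2)
Line 3: ['soft'] (min_width=4, slack=5)
Line 4: ['emerald'] (min_width=7, slack=2)
Line 5: ['snow', 'soft'] (min_width=9, slack=0)
Line 6: ['new', 'and'] (min_width=7, slack=2)
Line 7: ['program'] (min_width=7, slack=2)
Line 8: ['sky', 'time'] (min_width=8, slack=1)
Line 9: ['evening'] (min_width=7, slack=2)
Line 10: ['tower'] (min_width=5, slack=4)

Answer: |word bean|
| address |
|  soft   |
| emerald |
|snow soft|
| new and |
| program |
|sky time |
| evening |
|  tower  |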